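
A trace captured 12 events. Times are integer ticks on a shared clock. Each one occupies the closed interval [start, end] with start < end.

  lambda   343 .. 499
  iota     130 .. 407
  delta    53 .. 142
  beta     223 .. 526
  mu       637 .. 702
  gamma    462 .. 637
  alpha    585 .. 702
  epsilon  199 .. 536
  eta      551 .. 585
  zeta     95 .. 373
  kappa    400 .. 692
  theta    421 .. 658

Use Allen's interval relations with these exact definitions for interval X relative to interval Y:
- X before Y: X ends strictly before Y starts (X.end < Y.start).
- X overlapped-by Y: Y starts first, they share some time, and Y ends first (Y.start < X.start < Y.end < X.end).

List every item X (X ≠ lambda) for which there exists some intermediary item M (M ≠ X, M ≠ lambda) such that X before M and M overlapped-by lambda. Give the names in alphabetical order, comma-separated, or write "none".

Target lambda = [343, 499].
Intermediaries M with M overlapped-by lambda: gamma, kappa, theta.
Via gamma — items with X before gamma: delta, iota, zeta.
Via kappa — items with X before kappa: delta, zeta.
Via theta — items with X before theta: delta, iota, zeta.
Union: delta, iota, zeta.

delta, iota, zeta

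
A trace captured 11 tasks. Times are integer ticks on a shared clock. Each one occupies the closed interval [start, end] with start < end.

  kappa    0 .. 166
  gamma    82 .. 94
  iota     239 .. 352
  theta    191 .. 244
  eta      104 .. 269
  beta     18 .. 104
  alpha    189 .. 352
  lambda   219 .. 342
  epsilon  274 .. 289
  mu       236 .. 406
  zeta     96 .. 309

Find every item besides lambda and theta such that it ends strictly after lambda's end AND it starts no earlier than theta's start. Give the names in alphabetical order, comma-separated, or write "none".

iota, mu

Conditions: its end is strictly after lambda's end (X.end > 342) AND its start is no earlier than theta's start (X.start >= 191).
alpha: end 352 > 342? ✓; start 189 >= 191? ✗ → no.
beta: end 104 > 342? ✗; start 18 >= 191? ✗ → no.
epsilon: end 289 > 342? ✗; start 274 >= 191? ✓ → no.
eta: end 269 > 342? ✗; start 104 >= 191? ✗ → no.
gamma: end 94 > 342? ✗; start 82 >= 191? ✗ → no.
iota: end 352 > 342? ✓; start 239 >= 191? ✓ → yes.
kappa: end 166 > 342? ✗; start 0 >= 191? ✗ → no.
mu: end 406 > 342? ✓; start 236 >= 191? ✓ → yes.
zeta: end 309 > 342? ✗; start 96 >= 191? ✗ → no.
Result: iota, mu.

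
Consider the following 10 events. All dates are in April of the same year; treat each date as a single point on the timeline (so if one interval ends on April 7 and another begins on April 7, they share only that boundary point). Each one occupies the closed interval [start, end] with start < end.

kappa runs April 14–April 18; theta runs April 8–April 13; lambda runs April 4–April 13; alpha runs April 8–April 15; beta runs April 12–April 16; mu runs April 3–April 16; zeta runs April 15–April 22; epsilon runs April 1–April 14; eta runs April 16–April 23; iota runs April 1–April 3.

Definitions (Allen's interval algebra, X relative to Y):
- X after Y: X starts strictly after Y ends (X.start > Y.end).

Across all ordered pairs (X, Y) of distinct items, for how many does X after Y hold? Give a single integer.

16

Checking all 90 ordered pairs for relation 'after'; matching pairs in alphabetical order:
(alpha, iota): alpha after iota ✓
(beta, iota): beta after iota ✓
(eta, alpha): eta after alpha ✓
(eta, epsilon): eta after epsilon ✓
(eta, iota): eta after iota ✓
(eta, lambda): eta after lambda ✓
(eta, theta): eta after theta ✓
(kappa, iota): kappa after iota ✓
(kappa, lambda): kappa after lambda ✓
(kappa, theta): kappa after theta ✓
(lambda, iota): lambda after iota ✓
(theta, iota): theta after iota ✓
(zeta, epsilon): zeta after epsilon ✓
(zeta, iota): zeta after iota ✓
(zeta, lambda): zeta after lambda ✓
(zeta, theta): zeta after theta ✓
Count: 16.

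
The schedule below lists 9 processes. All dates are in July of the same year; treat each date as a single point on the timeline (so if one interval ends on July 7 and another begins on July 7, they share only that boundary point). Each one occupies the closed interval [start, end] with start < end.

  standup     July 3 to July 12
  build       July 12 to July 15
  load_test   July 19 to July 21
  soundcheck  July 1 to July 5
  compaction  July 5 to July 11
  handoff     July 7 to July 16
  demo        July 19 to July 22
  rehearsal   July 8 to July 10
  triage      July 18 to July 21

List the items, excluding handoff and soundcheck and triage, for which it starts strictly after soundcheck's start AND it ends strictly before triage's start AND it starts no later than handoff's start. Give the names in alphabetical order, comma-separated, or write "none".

Conditions: its start is strictly after soundcheck's start (X.start > July 1) AND its end is strictly before triage's start (X.end < July 18) AND its start is no later than handoff's start (X.start <= July 7).
build: start July 12 > July 1? ✓; end July 15 < July 18? ✓; start July 12 <= July 7? ✗ → no.
compaction: start July 5 > July 1? ✓; end July 11 < July 18? ✓; start July 5 <= July 7? ✓ → yes.
demo: start July 19 > July 1? ✓; end July 22 < July 18? ✗; start July 19 <= July 7? ✗ → no.
load_test: start July 19 > July 1? ✓; end July 21 < July 18? ✗; start July 19 <= July 7? ✗ → no.
rehearsal: start July 8 > July 1? ✓; end July 10 < July 18? ✓; start July 8 <= July 7? ✗ → no.
standup: start July 3 > July 1? ✓; end July 12 < July 18? ✓; start July 3 <= July 7? ✓ → yes.
Result: compaction, standup.

compaction, standup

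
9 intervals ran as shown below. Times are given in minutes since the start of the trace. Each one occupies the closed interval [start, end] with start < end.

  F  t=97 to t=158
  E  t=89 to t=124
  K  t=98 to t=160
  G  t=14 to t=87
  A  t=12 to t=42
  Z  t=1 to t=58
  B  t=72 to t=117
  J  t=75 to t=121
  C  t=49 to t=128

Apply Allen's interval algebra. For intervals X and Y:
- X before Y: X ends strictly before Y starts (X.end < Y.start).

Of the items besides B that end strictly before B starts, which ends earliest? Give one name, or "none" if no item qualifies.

Target B = [t=72, t=117].
A [t=12, t=42] → before → candidate.
C [t=49, t=128] → contains → excluded.
E [t=89, t=124] → overlapped-by → excluded.
F [t=97, t=158] → overlapped-by → excluded.
G [t=14, t=87] → overlaps → excluded.
J [t=75, t=121] → overlapped-by → excluded.
K [t=98, t=160] → overlapped-by → excluded.
Z [t=1, t=58] → before → candidate.
Among candidates, earliest end is t=42 → A.

A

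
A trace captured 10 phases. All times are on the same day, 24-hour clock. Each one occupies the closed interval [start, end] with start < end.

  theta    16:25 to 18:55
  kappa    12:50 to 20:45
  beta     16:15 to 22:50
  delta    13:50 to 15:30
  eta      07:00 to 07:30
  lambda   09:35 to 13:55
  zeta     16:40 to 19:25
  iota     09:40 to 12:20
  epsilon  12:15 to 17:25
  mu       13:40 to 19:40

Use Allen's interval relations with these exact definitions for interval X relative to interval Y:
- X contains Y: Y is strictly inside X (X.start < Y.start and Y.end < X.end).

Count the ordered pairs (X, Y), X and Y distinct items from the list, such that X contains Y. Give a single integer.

11

Checking all 90 ordered pairs for relation 'contains'; matching pairs in alphabetical order:
(beta, theta): beta contains theta ✓
(beta, zeta): beta contains zeta ✓
(epsilon, delta): epsilon contains delta ✓
(kappa, delta): kappa contains delta ✓
(kappa, mu): kappa contains mu ✓
(kappa, theta): kappa contains theta ✓
(kappa, zeta): kappa contains zeta ✓
(lambda, iota): lambda contains iota ✓
(mu, delta): mu contains delta ✓
(mu, theta): mu contains theta ✓
(mu, zeta): mu contains zeta ✓
Count: 11.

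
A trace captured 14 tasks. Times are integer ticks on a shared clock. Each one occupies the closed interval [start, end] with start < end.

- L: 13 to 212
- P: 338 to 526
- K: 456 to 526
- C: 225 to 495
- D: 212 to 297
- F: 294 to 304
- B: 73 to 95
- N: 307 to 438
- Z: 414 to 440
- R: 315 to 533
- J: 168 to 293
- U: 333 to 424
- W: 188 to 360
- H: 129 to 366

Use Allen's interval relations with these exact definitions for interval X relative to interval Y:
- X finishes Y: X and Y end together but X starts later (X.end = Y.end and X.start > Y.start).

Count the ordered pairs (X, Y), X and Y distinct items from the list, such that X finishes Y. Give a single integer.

Checking all 182 ordered pairs for relation 'finishes'; matching pairs in alphabetical order:
(K, P): K finishes P ✓
Count: 1.

1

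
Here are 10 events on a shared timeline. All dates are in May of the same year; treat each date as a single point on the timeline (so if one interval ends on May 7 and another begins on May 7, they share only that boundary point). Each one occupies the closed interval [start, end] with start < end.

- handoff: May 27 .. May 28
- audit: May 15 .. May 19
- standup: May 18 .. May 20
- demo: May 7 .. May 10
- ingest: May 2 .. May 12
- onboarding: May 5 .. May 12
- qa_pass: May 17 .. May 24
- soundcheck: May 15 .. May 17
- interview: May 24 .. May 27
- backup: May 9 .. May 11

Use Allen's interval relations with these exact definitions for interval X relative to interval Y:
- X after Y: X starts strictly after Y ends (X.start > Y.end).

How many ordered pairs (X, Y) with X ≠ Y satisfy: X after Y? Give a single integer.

Checking all 90 ordered pairs for relation 'after'; matching pairs in alphabetical order:
(audit, backup): audit after backup ✓
(audit, demo): audit after demo ✓
(audit, ingest): audit after ingest ✓
(audit, onboarding): audit after onboarding ✓
(handoff, audit): handoff after audit ✓
(handoff, backup): handoff after backup ✓
(handoff, demo): handoff after demo ✓
(handoff, ingest): handoff after ingest ✓
(handoff, onboarding): handoff after onboarding ✓
(handoff, qa_pass): handoff after qa_pass ✓
(handoff, soundcheck): handoff after soundcheck ✓
(handoff, standup): handoff after standup ✓
(interview, audit): interview after audit ✓
(interview, backup): interview after backup ✓
(interview, demo): interview after demo ✓
(interview, ingest): interview after ingest ✓
(interview, onboarding): interview after onboarding ✓
(interview, soundcheck): interview after soundcheck ✓
(interview, standup): interview after standup ✓
(qa_pass, backup): qa_pass after backup ✓
(qa_pass, demo): qa_pass after demo ✓
(qa_pass, ingest): qa_pass after ingest ✓
(qa_pass, onboarding): qa_pass after onboarding ✓
(soundcheck, backup): soundcheck after backup ✓
... plus 8 further pairs not listed.
Count: 32.

32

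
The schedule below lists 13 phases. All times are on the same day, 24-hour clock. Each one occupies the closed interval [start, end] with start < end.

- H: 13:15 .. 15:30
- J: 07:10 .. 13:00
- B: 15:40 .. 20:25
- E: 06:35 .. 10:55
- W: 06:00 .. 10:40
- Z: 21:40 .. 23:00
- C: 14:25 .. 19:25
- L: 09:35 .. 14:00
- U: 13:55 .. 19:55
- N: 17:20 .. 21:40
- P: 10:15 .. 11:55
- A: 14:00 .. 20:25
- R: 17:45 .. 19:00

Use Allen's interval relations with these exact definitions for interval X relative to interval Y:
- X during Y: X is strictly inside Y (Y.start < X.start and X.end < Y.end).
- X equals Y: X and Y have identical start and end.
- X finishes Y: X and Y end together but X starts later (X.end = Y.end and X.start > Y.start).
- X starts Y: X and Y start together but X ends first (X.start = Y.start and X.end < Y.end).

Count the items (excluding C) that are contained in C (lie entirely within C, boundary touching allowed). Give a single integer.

1

Target C = [14:25, 19:25].
A [14:00, 20:25] → contains → no.
B [15:40, 20:25] → overlapped-by → no.
E [06:35, 10:55] → before → no.
H [13:15, 15:30] → overlaps → no.
J [07:10, 13:00] → before → no.
L [09:35, 14:00] → before → no.
N [17:20, 21:40] → overlapped-by → no.
P [10:15, 11:55] → before → no.
R [17:45, 19:00] → during → counts.
U [13:55, 19:55] → contains → no.
W [06:00, 10:40] → before → no.
Z [21:40, 23:00] → after → no.
Total: 1.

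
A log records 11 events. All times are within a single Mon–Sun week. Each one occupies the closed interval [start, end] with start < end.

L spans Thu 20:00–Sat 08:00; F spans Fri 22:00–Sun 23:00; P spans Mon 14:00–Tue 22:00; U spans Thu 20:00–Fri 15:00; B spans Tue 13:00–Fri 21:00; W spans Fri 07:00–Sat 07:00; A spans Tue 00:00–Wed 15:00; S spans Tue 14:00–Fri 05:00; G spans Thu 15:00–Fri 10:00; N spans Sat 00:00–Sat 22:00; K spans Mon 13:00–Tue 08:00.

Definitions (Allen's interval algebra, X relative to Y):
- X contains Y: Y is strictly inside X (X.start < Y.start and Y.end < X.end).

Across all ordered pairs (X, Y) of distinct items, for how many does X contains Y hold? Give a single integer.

Checking all 110 ordered pairs for relation 'contains'; matching pairs in alphabetical order:
(B, G): B contains G ✓
(B, S): B contains S ✓
(B, U): B contains U ✓
(F, N): F contains N ✓
(L, W): L contains W ✓
Count: 5.

5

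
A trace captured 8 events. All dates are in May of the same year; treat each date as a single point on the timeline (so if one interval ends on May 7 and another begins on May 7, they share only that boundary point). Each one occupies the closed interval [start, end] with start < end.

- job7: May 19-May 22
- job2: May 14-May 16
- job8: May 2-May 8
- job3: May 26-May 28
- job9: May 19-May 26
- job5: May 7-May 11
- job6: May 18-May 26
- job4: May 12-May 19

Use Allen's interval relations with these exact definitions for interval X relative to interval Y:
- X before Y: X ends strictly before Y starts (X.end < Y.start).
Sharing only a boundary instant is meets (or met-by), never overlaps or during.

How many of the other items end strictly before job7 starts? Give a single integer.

3

Target job7 = [May 19, May 22].
job2 [May 14, May 16] → before → counts.
job3 [May 26, May 28] → after → no.
job4 [May 12, May 19] → meets → no.
job5 [May 7, May 11] → before → counts.
job6 [May 18, May 26] → contains → no.
job8 [May 2, May 8] → before → counts.
job9 [May 19, May 26] → started-by → no.
Total: 3.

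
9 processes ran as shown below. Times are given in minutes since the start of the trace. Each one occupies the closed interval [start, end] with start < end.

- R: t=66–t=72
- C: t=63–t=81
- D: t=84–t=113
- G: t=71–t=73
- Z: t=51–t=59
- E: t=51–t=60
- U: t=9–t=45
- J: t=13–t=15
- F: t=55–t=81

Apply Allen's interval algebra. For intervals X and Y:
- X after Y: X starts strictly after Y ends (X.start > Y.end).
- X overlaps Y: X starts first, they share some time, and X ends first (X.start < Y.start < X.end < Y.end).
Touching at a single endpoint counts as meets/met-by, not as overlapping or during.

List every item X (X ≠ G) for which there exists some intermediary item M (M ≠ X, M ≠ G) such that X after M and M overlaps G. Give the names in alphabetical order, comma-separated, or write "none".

Target G = [t=71, t=73].
Intermediaries M with M overlaps G: R.
Via R — items with X after R: D.
Union: D.

D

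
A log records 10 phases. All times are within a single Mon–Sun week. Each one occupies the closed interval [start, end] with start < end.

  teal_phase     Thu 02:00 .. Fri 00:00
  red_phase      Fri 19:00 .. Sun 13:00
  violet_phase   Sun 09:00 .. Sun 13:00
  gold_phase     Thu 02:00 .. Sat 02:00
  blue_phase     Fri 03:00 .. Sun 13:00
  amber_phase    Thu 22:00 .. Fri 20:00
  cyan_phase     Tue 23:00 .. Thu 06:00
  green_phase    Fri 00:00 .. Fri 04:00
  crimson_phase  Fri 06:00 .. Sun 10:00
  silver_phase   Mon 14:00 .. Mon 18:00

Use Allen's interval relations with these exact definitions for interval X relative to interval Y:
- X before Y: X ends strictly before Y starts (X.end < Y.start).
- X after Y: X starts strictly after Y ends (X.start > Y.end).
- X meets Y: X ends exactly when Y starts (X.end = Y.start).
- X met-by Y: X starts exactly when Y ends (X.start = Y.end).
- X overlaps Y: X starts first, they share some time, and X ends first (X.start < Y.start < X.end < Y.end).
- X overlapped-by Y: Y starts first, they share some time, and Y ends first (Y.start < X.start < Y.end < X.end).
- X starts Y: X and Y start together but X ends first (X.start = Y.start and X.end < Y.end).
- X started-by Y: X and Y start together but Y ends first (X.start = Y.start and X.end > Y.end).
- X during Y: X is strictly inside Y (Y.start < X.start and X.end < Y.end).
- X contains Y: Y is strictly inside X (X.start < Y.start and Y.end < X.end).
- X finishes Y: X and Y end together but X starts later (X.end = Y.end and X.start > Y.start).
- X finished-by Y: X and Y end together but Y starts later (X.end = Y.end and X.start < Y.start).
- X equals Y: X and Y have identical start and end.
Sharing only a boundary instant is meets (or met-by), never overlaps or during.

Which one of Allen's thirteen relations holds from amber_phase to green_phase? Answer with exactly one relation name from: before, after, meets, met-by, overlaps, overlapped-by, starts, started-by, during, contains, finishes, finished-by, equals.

contains

amber_phase = [Thu 22:00, Fri 20:00]; green_phase = [Fri 00:00, Fri 04:00].
Compare endpoints: amber_phase.start < green_phase.start, amber_phase.start < green_phase.end, amber_phase.end > green_phase.start, amber_phase.end > green_phase.end.
That pattern is 'contains'.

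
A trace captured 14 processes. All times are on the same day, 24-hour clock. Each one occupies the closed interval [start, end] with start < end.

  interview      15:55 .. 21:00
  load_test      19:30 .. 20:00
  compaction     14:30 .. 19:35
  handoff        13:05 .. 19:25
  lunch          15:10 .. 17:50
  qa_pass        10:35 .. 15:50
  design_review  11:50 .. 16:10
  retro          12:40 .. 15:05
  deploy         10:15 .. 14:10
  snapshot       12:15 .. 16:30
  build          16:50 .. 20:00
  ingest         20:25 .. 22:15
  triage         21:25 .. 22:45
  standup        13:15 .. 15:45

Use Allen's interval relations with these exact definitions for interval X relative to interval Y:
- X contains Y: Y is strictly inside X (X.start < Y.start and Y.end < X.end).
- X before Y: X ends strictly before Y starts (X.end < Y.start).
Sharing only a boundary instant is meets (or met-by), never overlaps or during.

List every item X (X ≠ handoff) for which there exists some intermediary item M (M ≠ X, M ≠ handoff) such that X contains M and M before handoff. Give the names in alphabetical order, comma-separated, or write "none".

Target handoff = [13:05, 19:25].
Intermediaries M with M before handoff: none.
Union: none.

none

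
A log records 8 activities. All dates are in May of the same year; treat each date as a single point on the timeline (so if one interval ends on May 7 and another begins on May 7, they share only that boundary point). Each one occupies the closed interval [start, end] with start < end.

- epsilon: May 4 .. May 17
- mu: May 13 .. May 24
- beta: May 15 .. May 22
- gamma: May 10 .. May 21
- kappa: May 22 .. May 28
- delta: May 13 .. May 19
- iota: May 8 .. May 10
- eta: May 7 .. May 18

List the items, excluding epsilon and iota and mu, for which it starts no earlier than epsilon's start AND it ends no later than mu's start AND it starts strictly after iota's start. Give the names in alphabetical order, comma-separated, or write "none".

Conditions: its start is no earlier than epsilon's start (X.start >= May 4) AND its end is no later than mu's start (X.end <= May 13) AND its start is strictly after iota's start (X.start > May 8).
beta: start May 15 >= May 4? ✓; end May 22 <= May 13? ✗; start May 15 > May 8? ✓ → no.
delta: start May 13 >= May 4? ✓; end May 19 <= May 13? ✗; start May 13 > May 8? ✓ → no.
eta: start May 7 >= May 4? ✓; end May 18 <= May 13? ✗; start May 7 > May 8? ✗ → no.
gamma: start May 10 >= May 4? ✓; end May 21 <= May 13? ✗; start May 10 > May 8? ✓ → no.
kappa: start May 22 >= May 4? ✓; end May 28 <= May 13? ✗; start May 22 > May 8? ✓ → no.
Result: none.

none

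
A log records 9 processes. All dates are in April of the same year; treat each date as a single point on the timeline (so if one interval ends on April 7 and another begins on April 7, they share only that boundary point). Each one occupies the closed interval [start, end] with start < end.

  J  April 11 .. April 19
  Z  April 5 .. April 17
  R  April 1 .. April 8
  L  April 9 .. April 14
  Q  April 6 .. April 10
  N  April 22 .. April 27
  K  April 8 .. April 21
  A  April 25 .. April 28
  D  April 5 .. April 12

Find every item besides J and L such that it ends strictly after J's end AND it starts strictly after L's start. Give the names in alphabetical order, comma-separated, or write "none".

Conditions: its end is strictly after J's end (X.end > April 19) AND its start is strictly after L's start (X.start > April 9).
A: end April 28 > April 19? ✓; start April 25 > April 9? ✓ → yes.
D: end April 12 > April 19? ✗; start April 5 > April 9? ✗ → no.
K: end April 21 > April 19? ✓; start April 8 > April 9? ✗ → no.
N: end April 27 > April 19? ✓; start April 22 > April 9? ✓ → yes.
Q: end April 10 > April 19? ✗; start April 6 > April 9? ✗ → no.
R: end April 8 > April 19? ✗; start April 1 > April 9? ✗ → no.
Z: end April 17 > April 19? ✗; start April 5 > April 9? ✗ → no.
Result: A, N.

A, N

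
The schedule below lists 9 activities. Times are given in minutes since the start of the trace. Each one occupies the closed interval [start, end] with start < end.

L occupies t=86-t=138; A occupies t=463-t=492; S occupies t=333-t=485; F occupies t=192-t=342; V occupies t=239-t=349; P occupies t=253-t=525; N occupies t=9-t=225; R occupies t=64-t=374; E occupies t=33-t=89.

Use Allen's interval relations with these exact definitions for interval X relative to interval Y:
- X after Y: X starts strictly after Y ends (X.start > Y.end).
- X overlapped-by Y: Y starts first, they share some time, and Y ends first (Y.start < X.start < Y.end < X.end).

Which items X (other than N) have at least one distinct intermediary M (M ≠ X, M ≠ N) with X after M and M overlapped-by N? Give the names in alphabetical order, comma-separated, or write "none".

Target N = [t=9, t=225].
Intermediaries M with M overlapped-by N: F, R.
Via F — items with X after F: A.
Via R — items with X after R: A.
Union: A.

A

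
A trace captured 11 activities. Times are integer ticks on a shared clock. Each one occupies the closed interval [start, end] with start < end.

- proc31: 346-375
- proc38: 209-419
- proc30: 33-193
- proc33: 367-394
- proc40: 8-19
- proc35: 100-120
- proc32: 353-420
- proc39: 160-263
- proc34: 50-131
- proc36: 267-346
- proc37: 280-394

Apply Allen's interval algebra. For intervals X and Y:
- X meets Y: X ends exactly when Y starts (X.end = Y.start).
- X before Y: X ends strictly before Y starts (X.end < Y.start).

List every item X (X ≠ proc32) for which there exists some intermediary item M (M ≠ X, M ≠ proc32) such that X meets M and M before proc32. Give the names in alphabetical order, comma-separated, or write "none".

none

Target proc32 = [353, 420].
Intermediaries M with M before proc32: proc30, proc34, proc35, proc36, proc39, proc40.
Via proc30 — items with X meets proc30: none.
Via proc34 — items with X meets proc34: none.
Via proc35 — items with X meets proc35: none.
Via proc36 — items with X meets proc36: none.
Via proc39 — items with X meets proc39: none.
Via proc40 — items with X meets proc40: none.
Union: none.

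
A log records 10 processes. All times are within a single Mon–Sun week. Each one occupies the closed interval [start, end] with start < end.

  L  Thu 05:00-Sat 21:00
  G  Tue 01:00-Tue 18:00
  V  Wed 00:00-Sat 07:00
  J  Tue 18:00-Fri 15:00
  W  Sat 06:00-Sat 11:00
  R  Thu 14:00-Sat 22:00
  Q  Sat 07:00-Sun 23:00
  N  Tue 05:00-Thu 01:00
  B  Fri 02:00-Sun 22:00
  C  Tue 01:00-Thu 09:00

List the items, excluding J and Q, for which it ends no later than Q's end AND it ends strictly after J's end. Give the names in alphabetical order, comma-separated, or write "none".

Conditions: its end is no later than Q's end (X.end <= Sun 23:00) AND its end is strictly after J's end (X.end > Fri 15:00).
B: end Sun 22:00 <= Sun 23:00? ✓; end Sun 22:00 > Fri 15:00? ✓ → yes.
C: end Thu 09:00 <= Sun 23:00? ✓; end Thu 09:00 > Fri 15:00? ✗ → no.
G: end Tue 18:00 <= Sun 23:00? ✓; end Tue 18:00 > Fri 15:00? ✗ → no.
L: end Sat 21:00 <= Sun 23:00? ✓; end Sat 21:00 > Fri 15:00? ✓ → yes.
N: end Thu 01:00 <= Sun 23:00? ✓; end Thu 01:00 > Fri 15:00? ✗ → no.
R: end Sat 22:00 <= Sun 23:00? ✓; end Sat 22:00 > Fri 15:00? ✓ → yes.
V: end Sat 07:00 <= Sun 23:00? ✓; end Sat 07:00 > Fri 15:00? ✓ → yes.
W: end Sat 11:00 <= Sun 23:00? ✓; end Sat 11:00 > Fri 15:00? ✓ → yes.
Result: B, L, R, V, W.

B, L, R, V, W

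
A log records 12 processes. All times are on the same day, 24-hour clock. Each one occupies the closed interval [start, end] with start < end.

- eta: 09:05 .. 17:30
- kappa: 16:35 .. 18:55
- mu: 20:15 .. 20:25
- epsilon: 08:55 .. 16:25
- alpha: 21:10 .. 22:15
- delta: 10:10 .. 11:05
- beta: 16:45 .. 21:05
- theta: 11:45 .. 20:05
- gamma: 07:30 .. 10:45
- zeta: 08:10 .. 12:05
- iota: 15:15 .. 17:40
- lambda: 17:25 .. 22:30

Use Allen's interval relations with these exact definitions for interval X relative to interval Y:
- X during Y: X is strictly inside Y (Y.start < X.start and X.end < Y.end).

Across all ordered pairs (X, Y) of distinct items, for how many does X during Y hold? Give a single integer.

8

Checking all 132 ordered pairs for relation 'during'; matching pairs in alphabetical order:
(alpha, lambda): alpha during lambda ✓
(delta, epsilon): delta during epsilon ✓
(delta, eta): delta during eta ✓
(delta, zeta): delta during zeta ✓
(iota, theta): iota during theta ✓
(kappa, theta): kappa during theta ✓
(mu, beta): mu during beta ✓
(mu, lambda): mu during lambda ✓
Count: 8.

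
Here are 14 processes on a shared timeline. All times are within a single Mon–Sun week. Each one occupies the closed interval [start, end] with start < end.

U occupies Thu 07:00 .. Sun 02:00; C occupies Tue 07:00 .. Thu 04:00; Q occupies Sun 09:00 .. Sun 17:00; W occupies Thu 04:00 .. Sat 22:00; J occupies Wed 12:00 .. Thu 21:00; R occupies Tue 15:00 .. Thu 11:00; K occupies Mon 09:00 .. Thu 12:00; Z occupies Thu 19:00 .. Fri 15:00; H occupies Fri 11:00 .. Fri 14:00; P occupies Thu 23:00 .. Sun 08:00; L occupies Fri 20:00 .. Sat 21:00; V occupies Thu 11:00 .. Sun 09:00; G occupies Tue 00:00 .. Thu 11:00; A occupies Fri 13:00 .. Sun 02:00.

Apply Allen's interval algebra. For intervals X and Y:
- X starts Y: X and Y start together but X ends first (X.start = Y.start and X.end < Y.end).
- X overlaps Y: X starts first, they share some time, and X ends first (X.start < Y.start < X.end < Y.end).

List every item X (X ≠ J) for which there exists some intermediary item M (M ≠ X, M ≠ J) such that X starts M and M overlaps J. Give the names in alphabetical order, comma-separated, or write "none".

Target J = [Wed 12:00, Thu 21:00].
Intermediaries M with M overlaps J: C, G, K, R.
Via C — items with X starts C: none.
Via G — items with X starts G: none.
Via K — items with X starts K: none.
Via R — items with X starts R: none.
Union: none.

none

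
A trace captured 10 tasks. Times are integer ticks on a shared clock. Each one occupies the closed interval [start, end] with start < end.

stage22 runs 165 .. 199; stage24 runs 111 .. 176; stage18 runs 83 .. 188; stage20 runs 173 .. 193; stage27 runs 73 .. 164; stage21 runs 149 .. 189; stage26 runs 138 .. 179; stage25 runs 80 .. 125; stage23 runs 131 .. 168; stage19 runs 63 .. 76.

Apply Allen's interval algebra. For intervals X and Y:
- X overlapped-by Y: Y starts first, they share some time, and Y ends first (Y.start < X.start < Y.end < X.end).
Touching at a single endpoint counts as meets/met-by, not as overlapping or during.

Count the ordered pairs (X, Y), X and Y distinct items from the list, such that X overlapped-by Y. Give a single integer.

Checking all 90 ordered pairs for relation 'overlapped-by'; matching pairs in alphabetical order:
(stage18, stage25): stage18 overlapped-by stage25 ✓
(stage18, stage27): stage18 overlapped-by stage27 ✓
(stage20, stage18): stage20 overlapped-by stage18 ✓
(stage20, stage21): stage20 overlapped-by stage21 ✓
(stage20, stage24): stage20 overlapped-by stage24 ✓
(stage20, stage26): stage20 overlapped-by stage26 ✓
(stage21, stage18): stage21 overlapped-by stage18 ✓
(stage21, stage23): stage21 overlapped-by stage23 ✓
(stage21, stage24): stage21 overlapped-by stage24 ✓
(stage21, stage26): stage21 overlapped-by stage26 ✓
(stage21, stage27): stage21 overlapped-by stage27 ✓
(stage22, stage18): stage22 overlapped-by stage18 ✓
(stage22, stage21): stage22 overlapped-by stage21 ✓
(stage22, stage23): stage22 overlapped-by stage23 ✓
(stage22, stage24): stage22 overlapped-by stage24 ✓
(stage22, stage26): stage22 overlapped-by stage26 ✓
(stage23, stage27): stage23 overlapped-by stage27 ✓
(stage24, stage25): stage24 overlapped-by stage25 ✓
(stage24, stage27): stage24 overlapped-by stage27 ✓
(stage26, stage23): stage26 overlapped-by stage23 ✓
(stage26, stage24): stage26 overlapped-by stage24 ✓
(stage26, stage27): stage26 overlapped-by stage27 ✓
(stage27, stage19): stage27 overlapped-by stage19 ✓
Count: 23.

23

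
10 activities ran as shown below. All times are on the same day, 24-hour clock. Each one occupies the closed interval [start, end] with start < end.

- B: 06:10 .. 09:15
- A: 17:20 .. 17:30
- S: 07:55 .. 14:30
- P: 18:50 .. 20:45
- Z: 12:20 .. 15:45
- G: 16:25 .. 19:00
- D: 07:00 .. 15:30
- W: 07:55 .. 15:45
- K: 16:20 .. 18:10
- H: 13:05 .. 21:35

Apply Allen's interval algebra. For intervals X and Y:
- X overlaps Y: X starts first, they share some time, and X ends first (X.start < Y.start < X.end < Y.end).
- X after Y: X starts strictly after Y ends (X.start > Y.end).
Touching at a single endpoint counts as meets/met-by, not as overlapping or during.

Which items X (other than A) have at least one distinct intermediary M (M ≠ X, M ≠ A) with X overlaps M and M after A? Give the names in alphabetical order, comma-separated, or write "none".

Target A = [17:20, 17:30].
Intermediaries M with M after A: P.
Via P — items with X overlaps P: G.
Union: G.

G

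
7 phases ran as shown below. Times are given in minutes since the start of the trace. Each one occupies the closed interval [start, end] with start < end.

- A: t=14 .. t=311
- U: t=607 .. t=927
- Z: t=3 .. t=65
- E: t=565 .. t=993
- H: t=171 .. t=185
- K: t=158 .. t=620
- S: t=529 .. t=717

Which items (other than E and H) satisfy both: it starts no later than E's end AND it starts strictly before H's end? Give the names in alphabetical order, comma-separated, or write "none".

Conditions: its start is no later than E's end (X.start <= t=993) AND its start is strictly before H's end (X.start < t=185).
A: start t=14 <= t=993? ✓; start t=14 < t=185? ✓ → yes.
K: start t=158 <= t=993? ✓; start t=158 < t=185? ✓ → yes.
S: start t=529 <= t=993? ✓; start t=529 < t=185? ✗ → no.
U: start t=607 <= t=993? ✓; start t=607 < t=185? ✗ → no.
Z: start t=3 <= t=993? ✓; start t=3 < t=185? ✓ → yes.
Result: A, K, Z.

A, K, Z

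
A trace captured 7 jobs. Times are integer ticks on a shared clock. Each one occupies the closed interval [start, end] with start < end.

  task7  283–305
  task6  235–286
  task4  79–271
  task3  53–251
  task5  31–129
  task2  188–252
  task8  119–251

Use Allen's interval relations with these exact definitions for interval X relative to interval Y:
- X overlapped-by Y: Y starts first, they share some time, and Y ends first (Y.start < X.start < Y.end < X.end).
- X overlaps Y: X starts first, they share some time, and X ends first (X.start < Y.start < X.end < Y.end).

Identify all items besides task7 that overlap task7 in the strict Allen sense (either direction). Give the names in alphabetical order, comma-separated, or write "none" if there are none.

Target task7 = [283, 305].
task2 [188, 252] → before → no.
task3 [53, 251] → before → no.
task4 [79, 271] → before → no.
task5 [31, 129] → before → no.
task6 [235, 286] → overlaps → yes.
task8 [119, 251] → before → no.
Result: task6.

task6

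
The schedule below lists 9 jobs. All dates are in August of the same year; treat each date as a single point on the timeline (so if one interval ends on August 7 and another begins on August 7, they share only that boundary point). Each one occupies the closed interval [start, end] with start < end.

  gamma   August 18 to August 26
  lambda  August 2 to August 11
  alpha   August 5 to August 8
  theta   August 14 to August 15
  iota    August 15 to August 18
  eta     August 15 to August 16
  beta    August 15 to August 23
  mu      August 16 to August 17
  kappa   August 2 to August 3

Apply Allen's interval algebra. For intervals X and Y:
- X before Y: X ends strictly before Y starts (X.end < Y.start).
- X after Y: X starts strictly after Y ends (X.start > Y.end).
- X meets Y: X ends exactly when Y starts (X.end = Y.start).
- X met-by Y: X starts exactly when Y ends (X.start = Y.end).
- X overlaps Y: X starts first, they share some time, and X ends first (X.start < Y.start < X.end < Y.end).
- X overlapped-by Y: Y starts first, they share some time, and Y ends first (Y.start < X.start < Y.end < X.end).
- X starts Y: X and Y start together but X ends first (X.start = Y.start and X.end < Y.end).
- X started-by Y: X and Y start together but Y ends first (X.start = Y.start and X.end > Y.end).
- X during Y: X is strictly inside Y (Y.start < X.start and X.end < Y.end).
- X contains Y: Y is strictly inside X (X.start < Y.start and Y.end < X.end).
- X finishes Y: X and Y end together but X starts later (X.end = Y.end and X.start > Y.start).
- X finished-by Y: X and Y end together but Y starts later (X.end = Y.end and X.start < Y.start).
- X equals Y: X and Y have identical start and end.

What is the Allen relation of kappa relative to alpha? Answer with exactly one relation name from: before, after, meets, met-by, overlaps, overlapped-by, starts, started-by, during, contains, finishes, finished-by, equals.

kappa = [August 2, August 3]; alpha = [August 5, August 8].
Compare endpoints: kappa.start < alpha.start, kappa.start < alpha.end, kappa.end < alpha.start, kappa.end < alpha.end.
That pattern is 'before'.

before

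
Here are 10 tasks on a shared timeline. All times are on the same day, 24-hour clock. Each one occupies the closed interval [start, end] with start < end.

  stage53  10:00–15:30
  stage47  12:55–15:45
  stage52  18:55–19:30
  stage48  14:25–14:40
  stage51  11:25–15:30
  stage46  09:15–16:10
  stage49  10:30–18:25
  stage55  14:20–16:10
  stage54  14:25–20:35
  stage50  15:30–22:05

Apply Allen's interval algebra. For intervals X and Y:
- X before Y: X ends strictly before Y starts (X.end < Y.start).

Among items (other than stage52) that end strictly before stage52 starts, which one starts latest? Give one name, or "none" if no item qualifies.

stage48

Target stage52 = [18:55, 19:30].
stage46 [09:15, 16:10] → before → candidate.
stage47 [12:55, 15:45] → before → candidate.
stage48 [14:25, 14:40] → before → candidate.
stage49 [10:30, 18:25] → before → candidate.
stage50 [15:30, 22:05] → contains → excluded.
stage51 [11:25, 15:30] → before → candidate.
stage53 [10:00, 15:30] → before → candidate.
stage54 [14:25, 20:35] → contains → excluded.
stage55 [14:20, 16:10] → before → candidate.
Among candidates, latest start is 14:25 → stage48.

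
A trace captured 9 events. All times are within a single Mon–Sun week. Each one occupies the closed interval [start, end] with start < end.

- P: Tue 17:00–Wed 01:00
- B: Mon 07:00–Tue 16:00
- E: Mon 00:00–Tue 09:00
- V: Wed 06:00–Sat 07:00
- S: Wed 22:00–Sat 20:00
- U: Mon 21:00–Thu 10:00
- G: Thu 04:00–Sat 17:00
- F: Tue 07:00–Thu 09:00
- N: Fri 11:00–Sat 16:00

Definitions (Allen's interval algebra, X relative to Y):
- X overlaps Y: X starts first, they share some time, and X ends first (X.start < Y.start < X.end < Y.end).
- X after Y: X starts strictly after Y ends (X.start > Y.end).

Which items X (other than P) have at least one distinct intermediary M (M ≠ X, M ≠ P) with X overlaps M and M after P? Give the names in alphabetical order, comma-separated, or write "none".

Target P = [Tue 17:00, Wed 01:00].
Intermediaries M with M after P: G, N, S, V.
Via G — items with X overlaps G: F, U, V.
Via N — items with X overlaps N: V.
Via S — items with X overlaps S: F, U, V.
Via V — items with X overlaps V: F, U.
Union: F, U, V.

F, U, V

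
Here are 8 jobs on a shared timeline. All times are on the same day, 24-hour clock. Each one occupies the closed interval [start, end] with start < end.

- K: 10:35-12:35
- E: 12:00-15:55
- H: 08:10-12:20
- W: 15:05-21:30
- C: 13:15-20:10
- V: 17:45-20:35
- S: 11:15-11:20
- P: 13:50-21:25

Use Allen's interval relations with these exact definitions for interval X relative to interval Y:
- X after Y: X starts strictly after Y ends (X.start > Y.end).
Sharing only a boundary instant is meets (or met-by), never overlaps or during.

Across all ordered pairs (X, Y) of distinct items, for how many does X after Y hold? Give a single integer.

Checking all 56 ordered pairs for relation 'after'; matching pairs in alphabetical order:
(C, H): C after H ✓
(C, K): C after K ✓
(C, S): C after S ✓
(E, S): E after S ✓
(P, H): P after H ✓
(P, K): P after K ✓
(P, S): P after S ✓
(V, E): V after E ✓
(V, H): V after H ✓
(V, K): V after K ✓
(V, S): V after S ✓
(W, H): W after H ✓
(W, K): W after K ✓
(W, S): W after S ✓
Count: 14.

14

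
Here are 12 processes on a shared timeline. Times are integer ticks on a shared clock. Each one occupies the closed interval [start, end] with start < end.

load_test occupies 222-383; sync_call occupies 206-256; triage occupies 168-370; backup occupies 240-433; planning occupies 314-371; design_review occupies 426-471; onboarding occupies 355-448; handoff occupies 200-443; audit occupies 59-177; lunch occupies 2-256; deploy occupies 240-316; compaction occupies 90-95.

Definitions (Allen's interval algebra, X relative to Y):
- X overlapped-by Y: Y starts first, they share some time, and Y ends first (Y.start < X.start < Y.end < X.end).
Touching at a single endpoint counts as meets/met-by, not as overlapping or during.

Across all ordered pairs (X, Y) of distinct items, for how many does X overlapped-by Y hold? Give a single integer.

23

Checking all 132 ordered pairs for relation 'overlapped-by'; matching pairs in alphabetical order:
(backup, load_test): backup overlapped-by load_test ✓
(backup, lunch): backup overlapped-by lunch ✓
(backup, sync_call): backup overlapped-by sync_call ✓
(backup, triage): backup overlapped-by triage ✓
(deploy, lunch): deploy overlapped-by lunch ✓
(deploy, sync_call): deploy overlapped-by sync_call ✓
(design_review, backup): design_review overlapped-by backup ✓
(design_review, handoff): design_review overlapped-by handoff ✓
(design_review, onboarding): design_review overlapped-by onboarding ✓
(handoff, lunch): handoff overlapped-by lunch ✓
(handoff, triage): handoff overlapped-by triage ✓
(load_test, lunch): load_test overlapped-by lunch ✓
(load_test, sync_call): load_test overlapped-by sync_call ✓
(load_test, triage): load_test overlapped-by triage ✓
(onboarding, backup): onboarding overlapped-by backup ✓
(onboarding, handoff): onboarding overlapped-by handoff ✓
(onboarding, load_test): onboarding overlapped-by load_test ✓
(onboarding, planning): onboarding overlapped-by planning ✓
(onboarding, triage): onboarding overlapped-by triage ✓
(planning, deploy): planning overlapped-by deploy ✓
(planning, triage): planning overlapped-by triage ✓
(triage, audit): triage overlapped-by audit ✓
(triage, lunch): triage overlapped-by lunch ✓
Count: 23.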